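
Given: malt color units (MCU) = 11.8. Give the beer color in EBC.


SRM = 1.4922·MCU^0.6859;  EBC = SRM·1.97
SRM = 1.4922·11.8^0.6859 = 8.1102
EBC = 8.1102·1.97

15.9771 EBC


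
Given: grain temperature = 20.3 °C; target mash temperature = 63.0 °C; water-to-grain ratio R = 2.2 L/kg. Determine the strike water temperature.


T_strike = (0.41/R)·(T_mash − T_grain) + T_mash
T_strike = (0.41/2.2)·(63.0 − 20.3) + 63.0

70.9577 °C


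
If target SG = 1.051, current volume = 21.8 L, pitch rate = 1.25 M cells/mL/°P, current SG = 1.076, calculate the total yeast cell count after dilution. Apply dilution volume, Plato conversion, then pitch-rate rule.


V_w = V·((SG_c−1)/(SG_t−1)−1);  °P = 259 − 259/SG_t;  cells = rate·(V+V_w)·°P
V_w = 21.8·((1.076−1)/(1.051−1)−1) = 10.6863
V_final = 21.8 + 10.6863 = 32.4863
°P = 259 − 259/1.051 = 12.5680
cells = 1.25·32.4863·12.5680

510.3606 billion cells


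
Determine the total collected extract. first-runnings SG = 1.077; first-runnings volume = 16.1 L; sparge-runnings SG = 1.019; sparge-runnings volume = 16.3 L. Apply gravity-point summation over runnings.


total = Σ (SG_i − 1)·1000·V_i
first = (1.077 − 1)·1000·16.1 = 1239.7000
sparge = (1.019 − 1)·1000·16.3 = 309.7000
total = 1239.7000 + 309.7000

1549.4000 gravity·L


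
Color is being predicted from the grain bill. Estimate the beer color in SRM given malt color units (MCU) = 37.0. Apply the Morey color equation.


SRM = 1.4922 · MCU^0.6859
SRM = 1.4922 · 37.0^0.6859

17.7606 SRM


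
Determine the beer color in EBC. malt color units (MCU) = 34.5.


SRM = 1.4922·MCU^0.6859;  EBC = SRM·1.97
SRM = 1.4922·34.5^0.6859 = 16.9284
EBC = 16.9284·1.97

33.3490 EBC


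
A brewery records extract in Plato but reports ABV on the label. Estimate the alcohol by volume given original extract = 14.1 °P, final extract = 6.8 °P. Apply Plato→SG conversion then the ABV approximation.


SG = 259/(259 − P);  ABV = (OG − FG)·131.25
OG = 259/(259 − 14.1) = 1.0576
FG = 259/(259 − 6.8) = 1.0270
ABV = (1.0576 − 1.0270)·131.25

4.0178 % ABV


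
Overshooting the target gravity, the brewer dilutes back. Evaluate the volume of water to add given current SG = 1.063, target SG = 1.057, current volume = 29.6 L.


V_water = V·((SG_curr − 1)/(SG_target − 1) − 1)
V_water = 29.6·((1.063 − 1)/(1.057 − 1) − 1)

3.1158 L


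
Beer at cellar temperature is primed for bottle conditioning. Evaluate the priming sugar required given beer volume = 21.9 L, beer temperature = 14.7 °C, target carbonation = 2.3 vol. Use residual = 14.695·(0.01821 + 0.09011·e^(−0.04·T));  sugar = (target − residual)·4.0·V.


residual = 14.695·(0.01821 + 0.09011·e^(−0.04·14.7)) = 1.0031
sugar = (2.3 − 1.0031)·4.0·21.9

113.6096 g


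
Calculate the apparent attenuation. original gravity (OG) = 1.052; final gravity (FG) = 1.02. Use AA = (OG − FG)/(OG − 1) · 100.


AA = (1.052 − 1.02)/(1.052 − 1) · 100

61.5385 %


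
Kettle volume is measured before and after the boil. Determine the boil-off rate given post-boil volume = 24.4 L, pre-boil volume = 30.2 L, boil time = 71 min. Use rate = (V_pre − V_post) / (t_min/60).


rate = (30.2 − 24.4) / (71/60)

4.9014 L/hr


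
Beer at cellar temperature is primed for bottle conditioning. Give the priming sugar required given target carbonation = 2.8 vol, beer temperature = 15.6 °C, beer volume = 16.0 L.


residual = 14.695·(0.01821 + 0.09011·e^(−0.04·T));  sugar = (target − residual)·4.0·V
residual = 14.695·(0.01821 + 0.09011·e^(−0.04·15.6)) = 0.9771
sugar = (2.8 − 0.9771)·4.0·16.0

116.6669 g


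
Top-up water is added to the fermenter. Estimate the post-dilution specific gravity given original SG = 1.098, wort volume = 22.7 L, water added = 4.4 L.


SG_new = 1 + (SG_old − 1)·V_old/(V_old + V_water)
pts = (1.098 − 1)·1000·22.7/(22.7 + 4.4) = 82.0886
SG_new = 1 + 82.0886/1000

1.0821


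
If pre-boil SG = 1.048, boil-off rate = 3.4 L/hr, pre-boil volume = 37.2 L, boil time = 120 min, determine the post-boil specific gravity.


V_post = V_pre − rate·(t/60);  SG_post = 1 + (SG_pre−1)·V_pre/V_post
V_post = 37.2 − 3.4·(120/60) = 30.4000
SG_post = 1 + (1.048 − 1)·37.2/30.4000

1.0587


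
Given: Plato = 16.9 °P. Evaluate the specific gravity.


SG = 259/(259 − P)
SG = 259/(259 − 16.9)

1.0698


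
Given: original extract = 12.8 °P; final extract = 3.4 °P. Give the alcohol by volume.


SG = 259/(259 − P);  ABV = (OG − FG)·131.25
OG = 259/(259 − 12.8) = 1.0520
FG = 259/(259 − 3.4) = 1.0133
ABV = (1.0520 − 1.0133)·131.25

5.0778 % ABV


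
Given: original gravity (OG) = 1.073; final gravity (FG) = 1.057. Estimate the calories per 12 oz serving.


ABW = (OG−FG)·131.25·0.79/FG;  °P = 259 − 259/SG (for OG→OE and FG→AE);  RE = 0.1808·OE + 0.8192·AE;  Cal = (6.9·ABW + 4·(RE−0.1))·FG·3.55
ABW = (1.073 − 1.057)·131.25·0.79/1.057 = 1.5695
OE = 259 − 259/1.073 = 17.6207 °P
AE = 259 − 259/1.057 = 13.9669 °P
RE = 0.1808·17.6207 + 0.8192·13.9669 = 14.6275 °P
Cal = (6.9·1.5695 + 4·(14.6275−0.1))·1.057·3.55

258.6862 kcal


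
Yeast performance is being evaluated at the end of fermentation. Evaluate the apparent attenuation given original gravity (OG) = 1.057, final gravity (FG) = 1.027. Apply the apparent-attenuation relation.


AA = (OG − FG)/(OG − 1) · 100
AA = (1.057 − 1.027)/(1.057 − 1) · 100

52.6316 %


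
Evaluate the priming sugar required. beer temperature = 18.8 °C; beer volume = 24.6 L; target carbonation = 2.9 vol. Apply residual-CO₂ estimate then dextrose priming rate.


residual = 14.695·(0.01821 + 0.09011·e^(−0.04·T));  sugar = (target − residual)·4.0·V
residual = 14.695·(0.01821 + 0.09011·e^(−0.04·18.8)) = 0.8918
sugar = (2.9 − 0.8918)·4.0·24.6

197.6031 g


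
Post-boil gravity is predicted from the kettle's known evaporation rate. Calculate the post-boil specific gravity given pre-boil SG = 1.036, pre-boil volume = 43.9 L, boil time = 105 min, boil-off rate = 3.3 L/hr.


V_post = V_pre − rate·(t/60);  SG_post = 1 + (SG_pre−1)·V_pre/V_post
V_post = 43.9 − 3.3·(105/60) = 38.1250
SG_post = 1 + (1.036 − 1)·43.9/38.1250

1.0415


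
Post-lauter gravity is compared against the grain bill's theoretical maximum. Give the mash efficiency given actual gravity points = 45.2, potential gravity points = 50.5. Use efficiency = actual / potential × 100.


efficiency = 45.2 / 50.5 × 100

89.5050 %


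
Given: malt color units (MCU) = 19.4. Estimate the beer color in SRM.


SRM = 1.4922 · MCU^0.6859
SRM = 1.4922 · 19.4^0.6859

11.4059 SRM


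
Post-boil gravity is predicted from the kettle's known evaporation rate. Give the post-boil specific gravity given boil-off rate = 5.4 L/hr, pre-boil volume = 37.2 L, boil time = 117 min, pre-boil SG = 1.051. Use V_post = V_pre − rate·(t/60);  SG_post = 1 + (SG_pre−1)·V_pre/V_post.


V_post = 37.2 − 5.4·(117/60) = 26.6700
SG_post = 1 + (1.051 − 1)·37.2/26.6700

1.0711


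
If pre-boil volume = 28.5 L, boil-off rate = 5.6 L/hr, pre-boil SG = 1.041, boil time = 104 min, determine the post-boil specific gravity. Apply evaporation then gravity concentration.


V_post = V_pre − rate·(t/60);  SG_post = 1 + (SG_pre−1)·V_pre/V_post
V_post = 28.5 − 5.6·(104/60) = 18.7933
SG_post = 1 + (1.041 − 1)·28.5/18.7933

1.0622


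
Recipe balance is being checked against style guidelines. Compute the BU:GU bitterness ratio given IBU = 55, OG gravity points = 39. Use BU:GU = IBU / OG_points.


BU:GU = 55 / 39

1.4103


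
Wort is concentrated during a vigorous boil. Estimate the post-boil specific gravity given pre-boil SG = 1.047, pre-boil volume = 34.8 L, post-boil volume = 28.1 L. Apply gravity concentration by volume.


SG_post = 1 + (SG_pre − 1)·V_pre/V_post
pts_pre = (1.047 − 1)·1000 = 47.0000
pts_post = 47.0000·34.8/28.1 = 58.2064
SG_post = 1 + 58.2064/1000

1.0582


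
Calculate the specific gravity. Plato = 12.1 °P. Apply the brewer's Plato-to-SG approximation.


SG = 259/(259 − P)
SG = 259/(259 − 12.1)

1.0490


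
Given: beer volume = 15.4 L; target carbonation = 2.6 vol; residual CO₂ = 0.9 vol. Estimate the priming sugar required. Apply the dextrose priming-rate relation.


sugar = (target − residual)·4.0·V
sugar = (2.6 − 0.9)·4.0·15.4

104.7200 g


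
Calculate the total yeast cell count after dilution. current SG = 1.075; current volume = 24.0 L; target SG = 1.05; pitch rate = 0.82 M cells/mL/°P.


V_w = V·((SG_c−1)/(SG_t−1)−1);  °P = 259 − 259/SG_t;  cells = rate·(V+V_w)·°P
V_w = 24.0·((1.075−1)/(1.05−1)−1) = 12.0000
V_final = 24.0 + 12.0000 = 36.0000
°P = 259 − 259/1.05 = 12.3333
cells = 0.82·36.0000·12.3333

364.0800 billion cells


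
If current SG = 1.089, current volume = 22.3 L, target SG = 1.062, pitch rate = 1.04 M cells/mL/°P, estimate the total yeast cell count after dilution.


V_w = V·((SG_c−1)/(SG_t−1)−1);  °P = 259 − 259/SG_t;  cells = rate·(V+V_w)·°P
V_w = 22.3·((1.089−1)/(1.062−1)−1) = 9.7113
V_final = 22.3 + 9.7113 = 32.0113
°P = 259 − 259/1.062 = 15.1205
cells = 1.04·32.0113·15.1205

503.3887 billion cells


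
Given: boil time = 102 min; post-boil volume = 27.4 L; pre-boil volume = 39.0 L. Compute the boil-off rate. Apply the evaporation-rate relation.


rate = (V_pre − V_post) / (t_min/60)
rate = (39.0 − 27.4) / (102/60)

6.8235 L/hr


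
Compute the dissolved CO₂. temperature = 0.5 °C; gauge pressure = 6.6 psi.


vols = (P + 14.695)·(0.01821 + 0.09011·e^(−0.04·T))
vols = (6.6 + 14.695)·(0.01821 + 0.09011·e^(−0.04·0.5))

2.2687 volumes


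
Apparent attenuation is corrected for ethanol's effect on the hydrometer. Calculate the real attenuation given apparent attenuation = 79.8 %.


RA = AA · 0.8192
RA = 79.8 · 0.8192

65.3722 %


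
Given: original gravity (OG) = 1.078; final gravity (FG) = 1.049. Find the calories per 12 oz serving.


ABW = (OG−FG)·131.25·0.79/FG;  °P = 259 − 259/SG (for OG→OE and FG→AE);  RE = 0.1808·OE + 0.8192·AE;  Cal = (6.9·ABW + 4·(RE−0.1))·FG·3.55
ABW = (1.078 − 1.049)·131.25·0.79/1.049 = 2.8665
OE = 259 − 259/1.078 = 18.7403 °P
AE = 259 − 259/1.049 = 12.0982 °P
RE = 0.1808·18.7403 + 0.8192·12.0982 = 13.2991 °P
Cal = (6.9·2.8665 + 4·(13.2991−0.1))·1.049·3.55

270.2657 kcal


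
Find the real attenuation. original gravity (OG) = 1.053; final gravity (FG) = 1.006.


AA = (OG−FG)/(OG−1)·100;  RA = AA·0.8192
AA = (1.053 − 1.006)/(1.053 − 1)·100 = 88.6792
RA = 88.6792·0.8192

72.6460 %


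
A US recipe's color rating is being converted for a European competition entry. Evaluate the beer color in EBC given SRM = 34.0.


EBC = SRM · 1.97
EBC = 34.0 · 1.97

66.9800 EBC


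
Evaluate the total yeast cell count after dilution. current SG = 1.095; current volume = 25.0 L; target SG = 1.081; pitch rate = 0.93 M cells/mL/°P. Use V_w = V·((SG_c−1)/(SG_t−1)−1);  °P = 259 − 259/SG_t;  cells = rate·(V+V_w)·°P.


V_w = 25.0·((1.095−1)/(1.081−1)−1) = 4.3210
V_final = 25.0 + 4.3210 = 29.3210
°P = 259 − 259/1.081 = 19.4070
cells = 0.93·29.3210·19.4070

529.2010 billion cells


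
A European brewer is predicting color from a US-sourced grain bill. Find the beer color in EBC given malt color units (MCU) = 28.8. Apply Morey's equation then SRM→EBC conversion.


SRM = 1.4922·MCU^0.6859;  EBC = SRM·1.97
SRM = 1.4922·28.8^0.6859 = 14.9563
EBC = 14.9563·1.97

29.4639 EBC


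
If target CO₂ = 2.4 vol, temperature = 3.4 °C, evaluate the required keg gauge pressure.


psi = vols/(0.01821 + 0.09011·e^(−0.04·T)) − 14.695
psi = 2.4/(0.01821 + 0.09011·e^(−0.04·3.4)) − 14.695

10.0826 psi


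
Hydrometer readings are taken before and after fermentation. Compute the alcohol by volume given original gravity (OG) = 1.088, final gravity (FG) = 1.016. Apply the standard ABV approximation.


ABV = (OG − FG) · 131.25
ABV = (1.088 − 1.016) · 131.25

9.4500 % ABV


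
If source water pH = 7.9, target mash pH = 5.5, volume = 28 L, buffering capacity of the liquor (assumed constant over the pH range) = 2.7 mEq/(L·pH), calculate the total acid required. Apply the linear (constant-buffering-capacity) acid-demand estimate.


acid = buffering capacity · (pH_source − pH_target) · V
acid = 2.7 · (7.9 − 5.5) · 28

181.4400 mEq


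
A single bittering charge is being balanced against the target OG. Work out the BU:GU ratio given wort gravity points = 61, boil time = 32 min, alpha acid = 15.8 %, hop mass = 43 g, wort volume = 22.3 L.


U = 1.65·0.000125^(GP/1000)·(1−e^(−0.04t))/4.15;  IBU = (α/100)·m·U·1000/V;  BU:GU = IBU/GP
U = 1.65·0.000125^(61/1000)·(1−e^(−0.04·32))/4.15 = 0.1659
IBU = (15.8/100)·43·0.1659·1000/22.3 = 50.5455
BU:GU = 50.5455/61

0.8286


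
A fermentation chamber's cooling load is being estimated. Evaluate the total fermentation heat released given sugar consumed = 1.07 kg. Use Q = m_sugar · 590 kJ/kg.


Q = 1.07 · 590

631.3000 kJ


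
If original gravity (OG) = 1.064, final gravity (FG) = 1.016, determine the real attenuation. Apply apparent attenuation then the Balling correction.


AA = (OG−FG)/(OG−1)·100;  RA = AA·0.8192
AA = (1.064 − 1.016)/(1.064 − 1)·100 = 75.0000
RA = 75.0000·0.8192

61.4400 %


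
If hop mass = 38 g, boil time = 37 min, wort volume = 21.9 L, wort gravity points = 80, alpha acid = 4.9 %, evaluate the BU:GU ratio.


U = 1.65·0.000125^(GP/1000)·(1−e^(−0.04t))/4.15;  IBU = (α/100)·m·U·1000/V;  BU:GU = IBU/GP
U = 1.65·0.000125^(80/1000)·(1−e^(−0.04·37))/4.15 = 0.1496
IBU = (4.9/100)·38·0.1496·1000/21.9 = 12.7217
BU:GU = 12.7217/80

0.1590


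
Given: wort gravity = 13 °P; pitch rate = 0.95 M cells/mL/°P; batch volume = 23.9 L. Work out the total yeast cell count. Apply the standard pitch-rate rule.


cells (billions) = rate · V_L · °P
cells = 0.95 · 23.9 · 13

295.1650 billion cells


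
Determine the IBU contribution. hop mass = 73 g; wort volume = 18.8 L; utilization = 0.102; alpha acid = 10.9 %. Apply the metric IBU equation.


IBU = (α/100)·mass·U·1000 / V
IBU = (10.9/100)·73·0.102·1000 / 18.8

43.1710 IBU


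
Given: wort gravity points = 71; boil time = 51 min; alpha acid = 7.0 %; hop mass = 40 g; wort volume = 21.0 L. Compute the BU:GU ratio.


U = 1.65·0.000125^(GP/1000)·(1−e^(−0.04t))/4.15;  IBU = (α/100)·m·U·1000/V;  BU:GU = IBU/GP
U = 1.65·0.000125^(71/1000)·(1−e^(−0.04·51))/4.15 = 0.1827
IBU = (7.0/100)·40·0.1827·1000/21.0 = 24.3646
BU:GU = 24.3646/71

0.3432


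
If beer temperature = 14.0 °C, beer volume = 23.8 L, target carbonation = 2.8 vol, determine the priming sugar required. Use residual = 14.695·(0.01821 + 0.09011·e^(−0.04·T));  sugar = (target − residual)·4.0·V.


residual = 14.695·(0.01821 + 0.09011·e^(−0.04·14.0)) = 1.0240
sugar = (2.8 − 1.0240)·4.0·23.8

169.0779 g


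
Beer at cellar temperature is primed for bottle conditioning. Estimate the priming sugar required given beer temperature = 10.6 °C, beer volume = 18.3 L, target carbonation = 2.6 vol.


residual = 14.695·(0.01821 + 0.09011·e^(−0.04·T));  sugar = (target − residual)·4.0·V
residual = 14.695·(0.01821 + 0.09011·e^(−0.04·10.6)) = 1.1342
sugar = (2.6 − 1.1342)·4.0·18.3

107.2993 g


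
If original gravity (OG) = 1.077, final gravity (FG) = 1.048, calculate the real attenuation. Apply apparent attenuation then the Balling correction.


AA = (OG−FG)/(OG−1)·100;  RA = AA·0.8192
AA = (1.077 − 1.048)/(1.077 − 1)·100 = 37.6623
RA = 37.6623·0.8192

30.8530 %


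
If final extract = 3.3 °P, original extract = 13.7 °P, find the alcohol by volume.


SG = 259/(259 − P);  ABV = (OG − FG)·131.25
OG = 259/(259 − 13.7) = 1.0558
FG = 259/(259 − 3.3) = 1.0129
ABV = (1.0558 − 1.0129)·131.25

5.6364 % ABV


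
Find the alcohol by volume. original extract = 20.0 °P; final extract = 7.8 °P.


SG = 259/(259 − P);  ABV = (OG − FG)·131.25
OG = 259/(259 − 20.0) = 1.0837
FG = 259/(259 − 7.8) = 1.0311
ABV = (1.0837 − 1.0311)·131.25

6.9078 % ABV


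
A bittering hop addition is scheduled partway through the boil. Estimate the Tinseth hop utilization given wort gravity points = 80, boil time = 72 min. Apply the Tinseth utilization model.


U = 1.65·0.000125^(GP/1000) · (1 − e^(−0.04·t))/4.15
bigness = 1.65·0.000125^(80/1000) = 0.8040
boil_factor = (1 − e^(−0.04·72))/4.15 = 0.2274
U = 0.8040 · 0.2274

0.1829


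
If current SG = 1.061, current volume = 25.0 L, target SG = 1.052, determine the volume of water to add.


V_water = V·((SG_curr − 1)/(SG_target − 1) − 1)
V_water = 25.0·((1.061 − 1)/(1.052 − 1) − 1)

4.3269 L


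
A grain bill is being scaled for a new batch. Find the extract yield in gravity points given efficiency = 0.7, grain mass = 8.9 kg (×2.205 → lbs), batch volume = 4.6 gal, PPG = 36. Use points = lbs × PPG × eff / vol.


lbs = 8.9 × 2.205 = 19.6245
points = 19.6245 × 36 × 0.7 / 4.6

107.5081 points


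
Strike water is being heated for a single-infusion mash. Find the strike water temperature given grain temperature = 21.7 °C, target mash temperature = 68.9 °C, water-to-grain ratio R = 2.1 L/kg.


T_strike = (0.41/R)·(T_mash − T_grain) + T_mash
T_strike = (0.41/2.1)·(68.9 − 21.7) + 68.9

78.1152 °C


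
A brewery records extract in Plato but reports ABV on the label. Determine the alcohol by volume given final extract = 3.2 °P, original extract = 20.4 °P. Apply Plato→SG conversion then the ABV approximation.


SG = 259/(259 − P);  ABV = (OG − FG)·131.25
OG = 259/(259 − 20.4) = 1.0855
FG = 259/(259 − 3.2) = 1.0125
ABV = (1.0855 − 1.0125)·131.25

9.5798 % ABV


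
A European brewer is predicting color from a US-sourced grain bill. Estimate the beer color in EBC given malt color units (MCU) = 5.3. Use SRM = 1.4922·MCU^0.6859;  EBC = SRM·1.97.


SRM = 1.4922·5.3^0.6859 = 4.6839
EBC = 4.6839·1.97

9.2273 EBC


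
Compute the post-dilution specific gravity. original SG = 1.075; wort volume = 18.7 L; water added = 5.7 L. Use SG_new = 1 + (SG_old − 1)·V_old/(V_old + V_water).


pts = (1.075 − 1)·1000·18.7/(18.7 + 5.7) = 57.4795
SG_new = 1 + 57.4795/1000

1.0575


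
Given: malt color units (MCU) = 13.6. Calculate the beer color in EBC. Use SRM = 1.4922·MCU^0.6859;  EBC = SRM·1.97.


SRM = 1.4922·13.6^0.6859 = 8.9397
EBC = 8.9397·1.97

17.6111 EBC


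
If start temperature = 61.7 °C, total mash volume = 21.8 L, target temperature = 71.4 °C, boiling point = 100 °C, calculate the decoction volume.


V_dec = V_total·(T_target − T_start)/(T_boil − T_start)
V_dec = 21.8·(71.4 − 61.7)/(100 − 61.7)

5.5211 L


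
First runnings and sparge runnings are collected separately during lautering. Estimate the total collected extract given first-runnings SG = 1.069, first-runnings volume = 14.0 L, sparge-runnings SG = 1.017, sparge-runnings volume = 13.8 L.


total = Σ (SG_i − 1)·1000·V_i
first = (1.069 − 1)·1000·14.0 = 966.0000
sparge = (1.017 − 1)·1000·13.8 = 234.6000
total = 966.0000 + 234.6000

1200.6000 gravity·L


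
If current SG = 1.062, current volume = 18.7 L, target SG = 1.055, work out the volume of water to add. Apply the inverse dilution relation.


V_water = V·((SG_curr − 1)/(SG_target − 1) − 1)
V_water = 18.7·((1.062 − 1)/(1.055 − 1) − 1)

2.3800 L


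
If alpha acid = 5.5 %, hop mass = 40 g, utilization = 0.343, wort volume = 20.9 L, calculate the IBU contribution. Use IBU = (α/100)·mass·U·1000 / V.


IBU = (5.5/100)·40·0.343·1000 / 20.9

36.1053 IBU


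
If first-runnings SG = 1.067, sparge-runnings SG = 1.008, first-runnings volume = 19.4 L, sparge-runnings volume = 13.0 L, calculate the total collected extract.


total = Σ (SG_i − 1)·1000·V_i
first = (1.067 − 1)·1000·19.4 = 1299.8000
sparge = (1.008 − 1)·1000·13.0 = 104.0000
total = 1299.8000 + 104.0000

1403.8000 gravity·L


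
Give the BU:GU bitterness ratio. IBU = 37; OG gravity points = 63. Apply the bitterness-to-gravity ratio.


BU:GU = IBU / OG_points
BU:GU = 37 / 63

0.5873


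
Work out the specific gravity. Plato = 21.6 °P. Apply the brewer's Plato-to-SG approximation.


SG = 259/(259 − P)
SG = 259/(259 − 21.6)

1.0910


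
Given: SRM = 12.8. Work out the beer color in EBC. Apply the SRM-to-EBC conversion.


EBC = SRM · 1.97
EBC = 12.8 · 1.97

25.2160 EBC


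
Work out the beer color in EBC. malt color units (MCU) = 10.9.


SRM = 1.4922·MCU^0.6859;  EBC = SRM·1.97
SRM = 1.4922·10.9^0.6859 = 7.6806
EBC = 7.6806·1.97

15.1309 EBC


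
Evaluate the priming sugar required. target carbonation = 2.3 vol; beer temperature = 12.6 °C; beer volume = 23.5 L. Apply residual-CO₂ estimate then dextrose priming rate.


residual = 14.695·(0.01821 + 0.09011·e^(−0.04·T));  sugar = (target − residual)·4.0·V
residual = 14.695·(0.01821 + 0.09011·e^(−0.04·12.6)) = 1.0675
sugar = (2.3 − 1.0675)·4.0·23.5

115.8515 g


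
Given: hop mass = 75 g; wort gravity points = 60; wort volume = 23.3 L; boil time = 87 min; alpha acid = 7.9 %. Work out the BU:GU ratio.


U = 1.65·0.000125^(GP/1000)·(1−e^(−0.04t))/4.15;  IBU = (α/100)·m·U·1000/V;  BU:GU = IBU/GP
U = 1.65·0.000125^(60/1000)·(1−e^(−0.04·87))/4.15 = 0.2247
IBU = (7.9/100)·75·0.2247·1000/23.3 = 57.1469
BU:GU = 57.1469/60

0.9524


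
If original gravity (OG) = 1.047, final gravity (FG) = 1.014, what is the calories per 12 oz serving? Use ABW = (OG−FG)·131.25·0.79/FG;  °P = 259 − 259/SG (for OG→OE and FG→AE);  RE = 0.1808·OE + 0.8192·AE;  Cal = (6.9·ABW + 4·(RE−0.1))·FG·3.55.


ABW = (1.047 − 1.014)·131.25·0.79/1.014 = 3.3744
OE = 259 − 259/1.047 = 11.6266 °P
AE = 259 − 259/1.014 = 3.5759 °P
RE = 0.1808·11.6266 + 0.8192·3.5759 = 5.0315 °P
Cal = (6.9·3.3744 + 4·(5.0315−0.1))·1.014·3.55

154.8217 kcal


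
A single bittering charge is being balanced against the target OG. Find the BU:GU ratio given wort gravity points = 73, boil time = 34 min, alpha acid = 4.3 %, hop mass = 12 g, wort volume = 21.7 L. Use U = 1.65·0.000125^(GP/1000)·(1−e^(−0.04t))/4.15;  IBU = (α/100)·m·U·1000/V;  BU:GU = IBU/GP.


U = 1.65·0.000125^(73/1000)·(1−e^(−0.04·34))/4.15 = 0.1534
IBU = (4.3/100)·12·0.1534·1000/21.7 = 3.6466
BU:GU = 3.6466/73

0.0500


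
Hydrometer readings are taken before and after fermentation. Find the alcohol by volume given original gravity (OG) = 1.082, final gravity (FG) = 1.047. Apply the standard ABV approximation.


ABV = (OG − FG) · 131.25
ABV = (1.082 − 1.047) · 131.25

4.5938 % ABV


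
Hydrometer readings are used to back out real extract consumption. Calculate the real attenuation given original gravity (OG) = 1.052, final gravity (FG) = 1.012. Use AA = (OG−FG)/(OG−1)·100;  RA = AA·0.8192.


AA = (1.052 − 1.012)/(1.052 − 1)·100 = 76.9231
RA = 76.9231·0.8192

63.0154 %


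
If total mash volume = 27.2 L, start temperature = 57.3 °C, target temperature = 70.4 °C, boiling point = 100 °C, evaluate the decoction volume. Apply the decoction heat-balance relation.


V_dec = V_total·(T_target − T_start)/(T_boil − T_start)
V_dec = 27.2·(70.4 − 57.3)/(100 − 57.3)

8.3447 L


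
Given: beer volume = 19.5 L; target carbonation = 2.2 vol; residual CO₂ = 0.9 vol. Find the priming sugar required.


sugar = (target − residual)·4.0·V
sugar = (2.2 − 0.9)·4.0·19.5

101.4000 g


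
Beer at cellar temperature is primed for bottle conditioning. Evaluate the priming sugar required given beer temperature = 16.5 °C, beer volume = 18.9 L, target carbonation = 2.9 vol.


residual = 14.695·(0.01821 + 0.09011·e^(−0.04·T));  sugar = (target − residual)·4.0·V
residual = 14.695·(0.01821 + 0.09011·e^(−0.04·16.5)) = 0.9520
sugar = (2.9 − 0.9520)·4.0·18.9

147.2693 g


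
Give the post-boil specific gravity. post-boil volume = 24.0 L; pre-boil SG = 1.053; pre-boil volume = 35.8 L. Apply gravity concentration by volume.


SG_post = 1 + (SG_pre − 1)·V_pre/V_post
pts_pre = (1.053 − 1)·1000 = 53.0000
pts_post = 53.0000·35.8/24.0 = 79.0583
SG_post = 1 + 79.0583/1000

1.0791


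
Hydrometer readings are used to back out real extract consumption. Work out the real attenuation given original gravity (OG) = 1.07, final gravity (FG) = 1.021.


AA = (OG−FG)/(OG−1)·100;  RA = AA·0.8192
AA = (1.07 − 1.021)/(1.07 − 1)·100 = 70.0000
RA = 70.0000·0.8192

57.3440 %


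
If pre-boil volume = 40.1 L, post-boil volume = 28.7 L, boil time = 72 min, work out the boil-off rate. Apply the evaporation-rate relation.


rate = (V_pre − V_post) / (t_min/60)
rate = (40.1 − 28.7) / (72/60)

9.5000 L/hr


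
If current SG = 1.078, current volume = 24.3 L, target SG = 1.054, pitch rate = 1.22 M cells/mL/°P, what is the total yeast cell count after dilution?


V_w = V·((SG_c−1)/(SG_t−1)−1);  °P = 259 − 259/SG_t;  cells = rate·(V+V_w)·°P
V_w = 24.3·((1.078−1)/(1.054−1)−1) = 10.8000
V_final = 24.3 + 10.8000 = 35.1000
°P = 259 − 259/1.054 = 13.2694
cells = 1.22·35.1000·13.2694

568.2244 billion cells


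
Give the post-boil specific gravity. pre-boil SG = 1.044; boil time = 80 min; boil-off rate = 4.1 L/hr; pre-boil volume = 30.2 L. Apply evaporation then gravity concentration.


V_post = V_pre − rate·(t/60);  SG_post = 1 + (SG_pre−1)·V_pre/V_post
V_post = 30.2 − 4.1·(80/60) = 24.7333
SG_post = 1 + (1.044 − 1)·30.2/24.7333

1.0537


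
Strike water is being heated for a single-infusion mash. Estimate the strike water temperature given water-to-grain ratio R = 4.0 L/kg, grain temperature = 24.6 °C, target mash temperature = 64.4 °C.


T_strike = (0.41/R)·(T_mash − T_grain) + T_mash
T_strike = (0.41/4.0)·(64.4 − 24.6) + 64.4

68.4795 °C


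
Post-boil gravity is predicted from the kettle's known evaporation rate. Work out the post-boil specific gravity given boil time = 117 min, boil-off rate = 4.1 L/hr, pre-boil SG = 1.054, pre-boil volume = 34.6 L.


V_post = V_pre − rate·(t/60);  SG_post = 1 + (SG_pre−1)·V_pre/V_post
V_post = 34.6 − 4.1·(117/60) = 26.6050
SG_post = 1 + (1.054 − 1)·34.6/26.6050

1.0702


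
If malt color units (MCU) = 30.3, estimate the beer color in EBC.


SRM = 1.4922·MCU^0.6859;  EBC = SRM·1.97
SRM = 1.4922·30.3^0.6859 = 15.4863
EBC = 15.4863·1.97

30.5081 EBC


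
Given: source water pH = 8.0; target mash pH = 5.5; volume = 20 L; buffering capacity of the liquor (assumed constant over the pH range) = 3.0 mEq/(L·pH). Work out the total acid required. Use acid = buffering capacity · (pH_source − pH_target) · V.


acid = 3.0 · (8.0 − 5.5) · 20

150.0000 mEq


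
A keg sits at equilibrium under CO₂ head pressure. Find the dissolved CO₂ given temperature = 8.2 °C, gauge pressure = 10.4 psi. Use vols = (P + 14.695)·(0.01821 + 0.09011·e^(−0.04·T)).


vols = (10.4 + 14.695)·(0.01821 + 0.09011·e^(−0.04·8.2))

2.0859 volumes


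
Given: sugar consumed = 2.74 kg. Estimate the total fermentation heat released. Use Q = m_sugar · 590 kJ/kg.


Q = 2.74 · 590

1616.6000 kJ


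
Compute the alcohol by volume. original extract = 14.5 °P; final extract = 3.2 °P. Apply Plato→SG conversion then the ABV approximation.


SG = 259/(259 − P);  ABV = (OG − FG)·131.25
OG = 259/(259 − 14.5) = 1.0593
FG = 259/(259 − 3.2) = 1.0125
ABV = (1.0593 − 1.0125)·131.25

6.1418 % ABV


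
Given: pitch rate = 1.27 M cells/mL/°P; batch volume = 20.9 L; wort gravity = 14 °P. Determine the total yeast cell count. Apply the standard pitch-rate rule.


cells (billions) = rate · V_L · °P
cells = 1.27 · 20.9 · 14

371.6020 billion cells


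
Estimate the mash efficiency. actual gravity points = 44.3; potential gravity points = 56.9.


efficiency = actual / potential × 100
efficiency = 44.3 / 56.9 × 100

77.8559 %


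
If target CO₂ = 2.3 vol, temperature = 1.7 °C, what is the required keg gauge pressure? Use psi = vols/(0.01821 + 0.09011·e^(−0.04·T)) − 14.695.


psi = 2.3/(0.01821 + 0.09011·e^(−0.04·1.7)) − 14.695

7.7668 psi


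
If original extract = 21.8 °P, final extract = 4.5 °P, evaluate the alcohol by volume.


SG = 259/(259 − P);  ABV = (OG − FG)·131.25
OG = 259/(259 − 21.8) = 1.0919
FG = 259/(259 − 4.5) = 1.0177
ABV = (1.0919 − 1.0177)·131.25

9.7419 % ABV


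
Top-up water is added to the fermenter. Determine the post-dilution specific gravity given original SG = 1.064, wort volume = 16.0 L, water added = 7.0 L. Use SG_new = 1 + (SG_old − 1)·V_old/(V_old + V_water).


pts = (1.064 − 1)·1000·16.0/(16.0 + 7.0) = 44.5217
SG_new = 1 + 44.5217/1000

1.0445


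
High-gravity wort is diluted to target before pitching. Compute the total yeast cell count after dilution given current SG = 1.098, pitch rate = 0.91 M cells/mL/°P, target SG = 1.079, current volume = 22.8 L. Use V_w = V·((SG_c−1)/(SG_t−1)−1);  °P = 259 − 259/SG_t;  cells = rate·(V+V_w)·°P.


V_w = 22.8·((1.098−1)/(1.079−1)−1) = 5.4835
V_final = 22.8 + 5.4835 = 28.2835
°P = 259 − 259/1.079 = 18.9629
cells = 0.91·28.2835·18.9629

488.0683 billion cells


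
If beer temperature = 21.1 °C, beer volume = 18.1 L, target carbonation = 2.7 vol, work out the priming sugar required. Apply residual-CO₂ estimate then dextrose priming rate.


residual = 14.695·(0.01821 + 0.09011·e^(−0.04·T));  sugar = (target − residual)·4.0·V
residual = 14.695·(0.01821 + 0.09011·e^(−0.04·21.1)) = 0.8370
sugar = (2.7 − 0.8370)·4.0·18.1

134.8833 g


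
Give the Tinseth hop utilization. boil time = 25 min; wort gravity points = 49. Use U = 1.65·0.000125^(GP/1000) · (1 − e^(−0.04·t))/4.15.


bigness = 1.65·0.000125^(49/1000) = 1.0623
boil_factor = (1 − e^(−0.04·25))/4.15 = 0.1523
U = 1.0623 · 0.1523

0.1618


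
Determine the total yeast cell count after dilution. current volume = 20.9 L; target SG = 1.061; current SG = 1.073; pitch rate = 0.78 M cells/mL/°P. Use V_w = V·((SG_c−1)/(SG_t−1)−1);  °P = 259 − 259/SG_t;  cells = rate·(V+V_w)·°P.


V_w = 20.9·((1.073−1)/(1.061−1)−1) = 4.1115
V_final = 20.9 + 4.1115 = 25.0115
°P = 259 − 259/1.061 = 14.8907
cells = 0.78·25.0115·14.8907

290.5013 billion cells


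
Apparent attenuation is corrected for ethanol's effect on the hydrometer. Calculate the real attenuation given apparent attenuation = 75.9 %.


RA = AA · 0.8192
RA = 75.9 · 0.8192

62.1773 %


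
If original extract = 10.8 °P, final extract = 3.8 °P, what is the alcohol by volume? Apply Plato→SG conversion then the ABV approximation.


SG = 259/(259 − P);  ABV = (OG − FG)·131.25
OG = 259/(259 − 10.8) = 1.0435
FG = 259/(259 − 3.8) = 1.0149
ABV = (1.0435 − 1.0149)·131.25

3.7568 % ABV


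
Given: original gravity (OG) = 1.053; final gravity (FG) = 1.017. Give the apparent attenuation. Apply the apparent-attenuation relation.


AA = (OG − FG)/(OG − 1) · 100
AA = (1.053 − 1.017)/(1.053 − 1) · 100

67.9245 %


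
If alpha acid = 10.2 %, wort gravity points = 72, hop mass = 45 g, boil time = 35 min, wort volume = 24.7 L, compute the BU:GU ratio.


U = 1.65·0.000125^(GP/1000)·(1−e^(−0.04t))/4.15;  IBU = (α/100)·m·U·1000/V;  BU:GU = IBU/GP
U = 1.65·0.000125^(72/1000)·(1−e^(−0.04·35))/4.15 = 0.1568
IBU = (10.2/100)·45·0.1568·1000/24.7 = 29.1445
BU:GU = 29.1445/72

0.4048


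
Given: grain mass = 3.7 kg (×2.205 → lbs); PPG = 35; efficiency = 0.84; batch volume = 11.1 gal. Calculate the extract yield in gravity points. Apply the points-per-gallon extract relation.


points = lbs × PPG × eff / vol
lbs = 3.7 × 2.205 = 8.1585
points = 8.1585 × 35 × 0.84 / 11.1

21.6090 points


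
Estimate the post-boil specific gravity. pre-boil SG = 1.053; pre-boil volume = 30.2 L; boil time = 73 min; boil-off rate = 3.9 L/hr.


V_post = V_pre − rate·(t/60);  SG_post = 1 + (SG_pre−1)·V_pre/V_post
V_post = 30.2 − 3.9·(73/60) = 25.4550
SG_post = 1 + (1.053 − 1)·30.2/25.4550

1.0629


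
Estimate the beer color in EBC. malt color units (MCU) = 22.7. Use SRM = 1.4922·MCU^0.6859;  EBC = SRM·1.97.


SRM = 1.4922·22.7^0.6859 = 12.7036
EBC = 12.7036·1.97

25.0260 EBC


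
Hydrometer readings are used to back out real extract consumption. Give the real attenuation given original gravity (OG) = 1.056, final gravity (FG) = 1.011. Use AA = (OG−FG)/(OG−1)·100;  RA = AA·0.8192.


AA = (1.056 − 1.011)/(1.056 − 1)·100 = 80.3571
RA = 80.3571·0.8192

65.8286 %


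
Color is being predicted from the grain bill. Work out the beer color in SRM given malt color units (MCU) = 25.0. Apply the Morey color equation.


SRM = 1.4922 · MCU^0.6859
SRM = 1.4922 · 25.0^0.6859

13.5729 SRM


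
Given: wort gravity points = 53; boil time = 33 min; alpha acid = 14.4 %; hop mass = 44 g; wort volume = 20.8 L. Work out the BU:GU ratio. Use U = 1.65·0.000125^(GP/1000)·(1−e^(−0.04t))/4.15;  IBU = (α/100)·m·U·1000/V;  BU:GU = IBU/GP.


U = 1.65·0.000125^(53/1000)·(1−e^(−0.04·33))/4.15 = 0.1810
IBU = (14.4/100)·44·0.1810·1000/20.8 = 55.1249
BU:GU = 55.1249/53

1.0401


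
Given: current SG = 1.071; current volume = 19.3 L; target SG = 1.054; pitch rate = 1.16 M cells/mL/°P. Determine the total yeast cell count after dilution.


V_w = V·((SG_c−1)/(SG_t−1)−1);  °P = 259 − 259/SG_t;  cells = rate·(V+V_w)·°P
V_w = 19.3·((1.071−1)/(1.054−1)−1) = 6.0759
V_final = 19.3 + 6.0759 = 25.3759
°P = 259 − 259/1.054 = 13.2694
cells = 1.16·25.3759·13.2694

390.6005 billion cells


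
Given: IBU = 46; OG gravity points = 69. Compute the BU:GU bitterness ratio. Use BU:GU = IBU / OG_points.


BU:GU = 46 / 69

0.6667


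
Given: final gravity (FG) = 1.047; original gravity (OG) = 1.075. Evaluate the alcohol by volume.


ABV = (OG − FG) · 131.25
ABV = (1.075 − 1.047) · 131.25

3.6750 % ABV


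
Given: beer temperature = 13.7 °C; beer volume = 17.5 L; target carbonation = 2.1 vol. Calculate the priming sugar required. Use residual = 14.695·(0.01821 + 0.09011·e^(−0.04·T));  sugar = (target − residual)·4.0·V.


residual = 14.695·(0.01821 + 0.09011·e^(−0.04·13.7)) = 1.0331
sugar = (2.1 − 1.0331)·4.0·17.5

74.6828 g


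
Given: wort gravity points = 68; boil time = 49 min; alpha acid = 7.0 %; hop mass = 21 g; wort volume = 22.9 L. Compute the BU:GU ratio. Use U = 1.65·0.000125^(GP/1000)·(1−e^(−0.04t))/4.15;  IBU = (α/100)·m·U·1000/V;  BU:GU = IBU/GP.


U = 1.65·0.000125^(68/1000)·(1−e^(−0.04·49))/4.15 = 0.1854
IBU = (7.0/100)·21·0.1854·1000/22.9 = 11.9007
BU:GU = 11.9007/68

0.1750


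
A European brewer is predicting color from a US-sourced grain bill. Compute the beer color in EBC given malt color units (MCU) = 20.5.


SRM = 1.4922·MCU^0.6859;  EBC = SRM·1.97
SRM = 1.4922·20.5^0.6859 = 11.8457
EBC = 11.8457·1.97

23.3359 EBC


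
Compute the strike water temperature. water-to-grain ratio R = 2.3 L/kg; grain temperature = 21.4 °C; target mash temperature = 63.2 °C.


T_strike = (0.41/R)·(T_mash − T_grain) + T_mash
T_strike = (0.41/2.3)·(63.2 − 21.4) + 63.2

70.6513 °C


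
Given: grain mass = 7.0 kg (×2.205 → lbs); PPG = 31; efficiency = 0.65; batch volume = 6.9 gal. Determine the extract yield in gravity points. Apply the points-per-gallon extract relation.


points = lbs × PPG × eff / vol
lbs = 7.0 × 2.205 = 15.4350
points = 15.4350 × 31 × 0.65 / 6.9

45.0747 points


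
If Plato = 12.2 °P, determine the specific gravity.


SG = 259/(259 − P)
SG = 259/(259 − 12.2)

1.0494


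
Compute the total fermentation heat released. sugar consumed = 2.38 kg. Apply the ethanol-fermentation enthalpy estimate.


Q = m_sugar · 590 kJ/kg
Q = 2.38 · 590

1404.2000 kJ


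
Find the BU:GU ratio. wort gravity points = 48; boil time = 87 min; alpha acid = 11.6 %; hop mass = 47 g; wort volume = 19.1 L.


U = 1.65·0.000125^(GP/1000)·(1−e^(−0.04t))/4.15;  IBU = (α/100)·m·U·1000/V;  BU:GU = IBU/GP
U = 1.65·0.000125^(48/1000)·(1−e^(−0.04·87))/4.15 = 0.2503
IBU = (11.6/100)·47·0.2503·1000/19.1 = 71.4529
BU:GU = 71.4529/48

1.4886


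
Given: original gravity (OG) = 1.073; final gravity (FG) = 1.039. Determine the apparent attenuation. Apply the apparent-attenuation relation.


AA = (OG − FG)/(OG − 1) · 100
AA = (1.073 − 1.039)/(1.073 − 1) · 100

46.5753 %


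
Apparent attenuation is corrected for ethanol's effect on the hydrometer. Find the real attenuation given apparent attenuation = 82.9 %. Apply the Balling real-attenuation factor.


RA = AA · 0.8192
RA = 82.9 · 0.8192

67.9117 %


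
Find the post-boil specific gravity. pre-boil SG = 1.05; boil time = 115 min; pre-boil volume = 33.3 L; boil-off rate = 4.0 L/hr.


V_post = V_pre − rate·(t/60);  SG_post = 1 + (SG_pre−1)·V_pre/V_post
V_post = 33.3 − 4.0·(115/60) = 25.6333
SG_post = 1 + (1.05 − 1)·33.3/25.6333

1.0650


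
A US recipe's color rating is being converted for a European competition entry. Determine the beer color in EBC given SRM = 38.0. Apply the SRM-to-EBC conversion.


EBC = SRM · 1.97
EBC = 38.0 · 1.97

74.8600 EBC


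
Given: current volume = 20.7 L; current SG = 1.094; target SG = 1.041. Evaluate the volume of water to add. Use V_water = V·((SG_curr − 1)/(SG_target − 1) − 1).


V_water = 20.7·((1.094 − 1)/(1.041 − 1) − 1)

26.7585 L


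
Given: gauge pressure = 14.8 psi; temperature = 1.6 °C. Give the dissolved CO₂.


vols = (P + 14.695)·(0.01821 + 0.09011·e^(−0.04·T))
vols = (14.8 + 14.695)·(0.01821 + 0.09011·e^(−0.04·1.6))

3.0301 volumes


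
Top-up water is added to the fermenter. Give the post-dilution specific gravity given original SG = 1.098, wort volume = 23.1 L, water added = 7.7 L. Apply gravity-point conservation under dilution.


SG_new = 1 + (SG_old − 1)·V_old/(V_old + V_water)
pts = (1.098 − 1)·1000·23.1/(23.1 + 7.7) = 73.5000
SG_new = 1 + 73.5000/1000

1.0735


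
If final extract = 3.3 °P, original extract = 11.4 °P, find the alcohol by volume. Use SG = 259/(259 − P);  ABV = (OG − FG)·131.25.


OG = 259/(259 − 11.4) = 1.0460
FG = 259/(259 − 3.3) = 1.0129
ABV = (1.0460 − 1.0129)·131.25

4.3491 % ABV


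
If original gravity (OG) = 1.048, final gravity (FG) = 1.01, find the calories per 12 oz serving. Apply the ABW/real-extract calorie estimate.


ABW = (OG−FG)·131.25·0.79/FG;  °P = 259 − 259/SG (for OG→OE and FG→AE);  RE = 0.1808·OE + 0.8192·AE;  Cal = (6.9·ABW + 4·(RE−0.1))·FG·3.55
ABW = (1.048 − 1.01)·131.25·0.79/1.01 = 3.9011
OE = 259 − 259/1.048 = 11.8626 °P
AE = 259 − 259/1.01 = 2.5644 °P
RE = 0.1808·11.8626 + 0.8192·2.5644 = 4.2455 °P
Cal = (6.9·3.9011 + 4·(4.2455−0.1))·1.01·3.55

155.9678 kcal


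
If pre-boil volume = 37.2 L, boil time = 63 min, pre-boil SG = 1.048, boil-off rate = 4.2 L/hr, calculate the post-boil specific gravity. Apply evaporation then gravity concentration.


V_post = V_pre − rate·(t/60);  SG_post = 1 + (SG_pre−1)·V_pre/V_post
V_post = 37.2 − 4.2·(63/60) = 32.7900
SG_post = 1 + (1.048 − 1)·37.2/32.7900

1.0545


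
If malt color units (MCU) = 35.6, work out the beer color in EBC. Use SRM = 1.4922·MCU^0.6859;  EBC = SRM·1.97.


SRM = 1.4922·35.6^0.6859 = 17.2968
EBC = 17.2968·1.97

34.0748 EBC
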